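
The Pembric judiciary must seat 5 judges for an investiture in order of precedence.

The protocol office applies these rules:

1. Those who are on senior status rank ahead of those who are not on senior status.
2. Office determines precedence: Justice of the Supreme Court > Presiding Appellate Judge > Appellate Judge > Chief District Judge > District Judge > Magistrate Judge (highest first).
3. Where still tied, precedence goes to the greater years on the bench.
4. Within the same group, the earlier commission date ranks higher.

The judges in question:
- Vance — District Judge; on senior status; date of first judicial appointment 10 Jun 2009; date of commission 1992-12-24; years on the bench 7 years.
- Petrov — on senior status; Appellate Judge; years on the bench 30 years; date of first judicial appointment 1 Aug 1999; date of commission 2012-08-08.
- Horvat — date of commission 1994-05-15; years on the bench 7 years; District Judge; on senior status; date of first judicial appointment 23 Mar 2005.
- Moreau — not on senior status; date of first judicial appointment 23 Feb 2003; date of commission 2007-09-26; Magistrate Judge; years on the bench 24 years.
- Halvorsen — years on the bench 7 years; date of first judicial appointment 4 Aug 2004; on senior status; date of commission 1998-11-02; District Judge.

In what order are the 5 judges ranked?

By the first rule: Petrov, Vance, Horvat and Halvorsen (each on senior status); then Moreau (not on senior status).
Among Petrov, Vance, Horvat and Halvorsen, by office: Petrov (Appellate Judge) before Vance, Horvat and Halvorsen (District Judge).
Vance, Horvat and Halvorsen all have years on the bench 7 years, so the next rule applies.
Among Vance, Horvat and Halvorsen, by date of commission (earlier first): Vance (1992-12-24) before Horvat (1994-05-15) before Halvorsen (1998-11-02).
Full order: Petrov, Vance, Horvat, Halvorsen, Moreau.

Petrov, Vance, Horvat, Halvorsen, Moreau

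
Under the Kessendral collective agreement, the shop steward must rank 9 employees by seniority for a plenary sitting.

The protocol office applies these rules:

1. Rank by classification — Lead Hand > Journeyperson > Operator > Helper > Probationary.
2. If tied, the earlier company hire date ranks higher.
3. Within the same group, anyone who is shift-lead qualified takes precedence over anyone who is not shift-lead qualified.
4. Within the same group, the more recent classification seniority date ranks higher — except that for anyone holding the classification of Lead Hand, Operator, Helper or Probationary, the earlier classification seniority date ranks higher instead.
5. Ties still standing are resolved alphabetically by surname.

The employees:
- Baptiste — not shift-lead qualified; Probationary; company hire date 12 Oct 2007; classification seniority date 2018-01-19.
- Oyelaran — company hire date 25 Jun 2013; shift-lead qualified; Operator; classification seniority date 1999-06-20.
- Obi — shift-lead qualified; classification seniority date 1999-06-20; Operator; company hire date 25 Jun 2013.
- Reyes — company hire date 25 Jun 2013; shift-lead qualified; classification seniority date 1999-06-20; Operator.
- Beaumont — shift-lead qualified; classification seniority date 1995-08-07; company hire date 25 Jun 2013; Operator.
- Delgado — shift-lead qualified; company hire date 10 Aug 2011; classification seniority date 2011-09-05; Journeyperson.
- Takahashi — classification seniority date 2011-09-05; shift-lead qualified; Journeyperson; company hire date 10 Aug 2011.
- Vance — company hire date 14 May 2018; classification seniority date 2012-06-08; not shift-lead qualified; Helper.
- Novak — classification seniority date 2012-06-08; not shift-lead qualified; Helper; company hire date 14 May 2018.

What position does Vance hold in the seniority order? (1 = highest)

8

By classification: Delgado and Takahashi (Journeyperson); then Beaumont, Obi, Oyelaran and Reyes (Operator); then Novak and Vance (Helper); then Baptiste (Probationary).
Delgado and Takahashi both have company hire date 10 Aug 2011, so the next rule applies.
Delgado and Takahashi are each shift-lead qualified, so the next rule applies.
Delgado and Takahashi both have classification seniority date 2011-09-05, so the next rule applies.
Among Delgado and Takahashi, alphabetically by surname: Delgado before Takahashi.
Beaumont, Obi, Oyelaran and Reyes all have company hire date 25 Jun 2013, so the next rule applies.
Beaumont, Obi, Oyelaran and Reyes are each shift-lead qualified, so the next rule applies.
Among Beaumont, Obi, Oyelaran and Reyes, by classification seniority date (earlier first) (reversed rule for this group): Beaumont (1995-08-07) before Obi, Oyelaran and Reyes (1999-06-20).
Among Obi, Oyelaran and Reyes, alphabetically by surname: Obi before Oyelaran before Reyes.
Novak and Vance both have company hire date 14 May 2018, so the next rule applies.
Novak and Vance are each not shift-lead qualified, so the next rule applies.
Novak and Vance both have classification seniority date 2012-06-08, so the next rule applies.
Among Novak and Vance, alphabetically by surname: Novak before Vance.
Order: Delgado, Takahashi, Beaumont, Obi, Oyelaran, Reyes, Novak, Vance, Baptiste. So position 8.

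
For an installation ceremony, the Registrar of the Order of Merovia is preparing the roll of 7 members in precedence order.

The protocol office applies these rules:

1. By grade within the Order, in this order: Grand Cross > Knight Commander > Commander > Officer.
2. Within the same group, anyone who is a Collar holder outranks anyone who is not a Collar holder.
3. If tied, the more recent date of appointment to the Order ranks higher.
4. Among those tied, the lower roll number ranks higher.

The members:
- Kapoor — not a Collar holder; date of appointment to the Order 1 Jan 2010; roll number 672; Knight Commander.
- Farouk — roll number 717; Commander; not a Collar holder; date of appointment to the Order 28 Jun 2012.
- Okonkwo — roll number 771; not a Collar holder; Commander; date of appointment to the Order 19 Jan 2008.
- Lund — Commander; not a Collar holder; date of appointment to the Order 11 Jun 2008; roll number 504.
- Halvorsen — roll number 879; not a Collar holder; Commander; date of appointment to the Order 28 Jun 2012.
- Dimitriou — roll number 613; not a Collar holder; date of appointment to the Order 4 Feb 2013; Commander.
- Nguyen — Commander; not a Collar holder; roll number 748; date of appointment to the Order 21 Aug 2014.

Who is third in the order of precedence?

Dimitriou

By grade within the Order: Kapoor (Knight Commander); then Nguyen, Dimitriou, Farouk, Halvorsen, Lund and Okonkwo (Commander).
Nguyen, Dimitriou, Farouk, Halvorsen, Lund and Okonkwo are each not a Collar holder, so the next rule applies.
Among Nguyen, Dimitriou, Farouk, Halvorsen, Lund and Okonkwo, by date of appointment to the Order (later first): Nguyen (21 Aug 2014) before Dimitriou (4 Feb 2013) before Farouk and Halvorsen (28 Jun 2012) before Lund (11 Jun 2008) before Okonkwo (19 Jan 2008).
Among Farouk and Halvorsen, by roll number (lower first): Farouk (717) before Halvorsen (879).
Order: Kapoor, Nguyen, Dimitriou, Farouk, Halvorsen, Lund, Okonkwo.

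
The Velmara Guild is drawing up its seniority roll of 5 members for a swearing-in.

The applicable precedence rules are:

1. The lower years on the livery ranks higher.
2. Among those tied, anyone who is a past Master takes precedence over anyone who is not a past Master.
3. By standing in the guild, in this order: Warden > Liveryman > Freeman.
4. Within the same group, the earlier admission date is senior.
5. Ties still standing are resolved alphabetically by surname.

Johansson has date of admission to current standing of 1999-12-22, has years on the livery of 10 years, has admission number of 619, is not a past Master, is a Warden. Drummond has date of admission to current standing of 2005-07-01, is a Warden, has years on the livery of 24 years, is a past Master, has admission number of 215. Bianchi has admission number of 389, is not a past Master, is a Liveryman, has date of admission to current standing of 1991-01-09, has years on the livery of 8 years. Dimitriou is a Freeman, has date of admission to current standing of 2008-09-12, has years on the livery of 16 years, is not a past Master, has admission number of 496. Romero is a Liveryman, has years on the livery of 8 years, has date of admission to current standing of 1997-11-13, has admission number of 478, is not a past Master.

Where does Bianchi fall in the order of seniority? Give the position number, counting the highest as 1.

1

By years on the livery (lower first): Bianchi and Romero (both 8 years); then Johansson (10 years); then Dimitriou (16 years); then Drummond (24 years).
Bianchi and Romero are each not a past Master, so the next rule applies.
Bianchi and Romero are each Liveryman, so the next rule applies.
Among Bianchi and Romero, by date of admission to current standing (earlier first): Bianchi (1991-01-09) before Romero (1997-11-13).
Order: Bianchi, Romero, Johansson, Dimitriou, Drummond. So position 1.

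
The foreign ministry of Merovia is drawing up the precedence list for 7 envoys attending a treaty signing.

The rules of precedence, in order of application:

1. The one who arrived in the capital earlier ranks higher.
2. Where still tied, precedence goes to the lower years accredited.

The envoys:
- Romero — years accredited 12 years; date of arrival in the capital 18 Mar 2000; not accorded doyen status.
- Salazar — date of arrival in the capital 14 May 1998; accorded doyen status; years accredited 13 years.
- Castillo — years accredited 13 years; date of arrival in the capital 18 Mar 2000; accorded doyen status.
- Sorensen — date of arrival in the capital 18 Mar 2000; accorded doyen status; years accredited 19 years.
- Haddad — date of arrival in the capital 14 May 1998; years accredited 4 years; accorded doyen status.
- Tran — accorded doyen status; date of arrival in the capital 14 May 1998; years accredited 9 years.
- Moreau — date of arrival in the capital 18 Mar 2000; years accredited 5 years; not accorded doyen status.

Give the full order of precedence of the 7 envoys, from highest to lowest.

Haddad, Tran, Salazar, Moreau, Romero, Castillo, Sorensen

By date of arrival in the capital (earlier first): Haddad, Tran and Salazar (each 14 May 1998); then Moreau, Romero, Castillo and Sorensen (each 18 Mar 2000).
Among Haddad, Tran and Salazar, by years accredited (lower first): Haddad (4 years) before Tran (9 years) before Salazar (13 years).
Among Moreau, Romero, Castillo and Sorensen, by years accredited (lower first): Moreau (5 years) before Romero (12 years) before Castillo (13 years) before Sorensen (19 years).
Full order: Haddad, Tran, Salazar, Moreau, Romero, Castillo, Sorensen.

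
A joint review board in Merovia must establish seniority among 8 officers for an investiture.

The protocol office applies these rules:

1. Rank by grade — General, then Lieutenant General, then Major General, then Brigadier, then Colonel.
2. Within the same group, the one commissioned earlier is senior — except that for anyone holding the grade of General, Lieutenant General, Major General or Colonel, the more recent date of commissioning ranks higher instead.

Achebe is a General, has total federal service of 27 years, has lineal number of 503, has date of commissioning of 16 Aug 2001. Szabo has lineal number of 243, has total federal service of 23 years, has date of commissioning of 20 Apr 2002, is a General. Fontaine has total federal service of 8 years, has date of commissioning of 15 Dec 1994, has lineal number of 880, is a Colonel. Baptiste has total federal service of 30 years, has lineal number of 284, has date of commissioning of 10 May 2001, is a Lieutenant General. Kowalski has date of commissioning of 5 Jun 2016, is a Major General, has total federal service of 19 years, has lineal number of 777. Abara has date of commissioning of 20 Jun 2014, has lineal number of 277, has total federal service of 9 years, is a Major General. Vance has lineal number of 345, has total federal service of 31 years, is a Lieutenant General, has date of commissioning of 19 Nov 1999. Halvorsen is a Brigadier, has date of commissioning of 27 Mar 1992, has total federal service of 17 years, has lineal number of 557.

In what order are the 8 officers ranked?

Szabo, Achebe, Baptiste, Vance, Kowalski, Abara, Halvorsen, Fontaine

By grade: Szabo and Achebe (General); then Baptiste and Vance (Lieutenant General); then Kowalski and Abara (Major General); then Halvorsen (Brigadier); then Fontaine (Colonel).
Among Szabo and Achebe, by date of commissioning (later first) (reversed rule for this group): Szabo (20 Apr 2002) before Achebe (16 Aug 2001).
Among Baptiste and Vance, by date of commissioning (later first) (reversed rule for this group): Baptiste (10 May 2001) before Vance (19 Nov 1999).
Among Kowalski and Abara, by date of commissioning (later first) (reversed rule for this group): Kowalski (5 Jun 2016) before Abara (20 Jun 2014).
Full order: Szabo, Achebe, Baptiste, Vance, Kowalski, Abara, Halvorsen, Fontaine.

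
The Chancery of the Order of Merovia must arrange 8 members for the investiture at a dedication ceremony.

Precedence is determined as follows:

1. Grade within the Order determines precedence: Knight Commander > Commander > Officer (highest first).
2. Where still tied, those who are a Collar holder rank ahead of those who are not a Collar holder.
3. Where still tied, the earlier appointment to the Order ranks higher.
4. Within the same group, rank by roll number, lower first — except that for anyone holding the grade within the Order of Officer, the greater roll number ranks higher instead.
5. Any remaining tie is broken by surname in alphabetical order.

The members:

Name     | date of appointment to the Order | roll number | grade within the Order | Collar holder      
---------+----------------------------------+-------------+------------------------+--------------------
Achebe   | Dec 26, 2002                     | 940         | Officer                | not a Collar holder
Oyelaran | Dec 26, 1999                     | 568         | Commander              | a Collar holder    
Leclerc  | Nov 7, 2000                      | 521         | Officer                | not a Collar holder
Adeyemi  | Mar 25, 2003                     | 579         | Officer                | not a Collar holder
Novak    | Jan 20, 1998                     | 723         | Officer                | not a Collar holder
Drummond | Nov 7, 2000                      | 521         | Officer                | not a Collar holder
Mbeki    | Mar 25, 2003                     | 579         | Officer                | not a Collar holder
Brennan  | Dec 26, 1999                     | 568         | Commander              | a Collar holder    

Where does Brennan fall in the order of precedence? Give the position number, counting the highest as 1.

1

By grade within the Order: Brennan and Oyelaran (Commander); then Novak, Drummond, Leclerc, Achebe, Adeyemi and Mbeki (Officer).
Brennan and Oyelaran are each a Collar holder, so the next rule applies.
Brennan and Oyelaran both have date of appointment to the Order Dec 26, 1999, so the next rule applies.
Brennan and Oyelaran both have roll number 568, so the next rule applies.
Among Brennan and Oyelaran, alphabetically by surname: Brennan before Oyelaran.
Novak, Drummond, Leclerc, Achebe, Adeyemi and Mbeki are each not a Collar holder, so the next rule applies.
Among Novak, Drummond, Leclerc, Achebe, Adeyemi and Mbeki, by date of appointment to the Order (earlier first): Novak (Jan 20, 1998) before Drummond and Leclerc (Nov 7, 2000) before Achebe (Dec 26, 2002) before Adeyemi and Mbeki (Mar 25, 2003).
Drummond and Leclerc both have roll number 521, so the next rule applies.
Among Drummond and Leclerc, alphabetically by surname: Drummond before Leclerc.
Adeyemi and Mbeki both have roll number 579, so the next rule applies.
Among Adeyemi and Mbeki, alphabetically by surname: Adeyemi before Mbeki.
Order: Brennan, Oyelaran, Novak, Drummond, Leclerc, Achebe, Adeyemi, Mbeki. So position 1.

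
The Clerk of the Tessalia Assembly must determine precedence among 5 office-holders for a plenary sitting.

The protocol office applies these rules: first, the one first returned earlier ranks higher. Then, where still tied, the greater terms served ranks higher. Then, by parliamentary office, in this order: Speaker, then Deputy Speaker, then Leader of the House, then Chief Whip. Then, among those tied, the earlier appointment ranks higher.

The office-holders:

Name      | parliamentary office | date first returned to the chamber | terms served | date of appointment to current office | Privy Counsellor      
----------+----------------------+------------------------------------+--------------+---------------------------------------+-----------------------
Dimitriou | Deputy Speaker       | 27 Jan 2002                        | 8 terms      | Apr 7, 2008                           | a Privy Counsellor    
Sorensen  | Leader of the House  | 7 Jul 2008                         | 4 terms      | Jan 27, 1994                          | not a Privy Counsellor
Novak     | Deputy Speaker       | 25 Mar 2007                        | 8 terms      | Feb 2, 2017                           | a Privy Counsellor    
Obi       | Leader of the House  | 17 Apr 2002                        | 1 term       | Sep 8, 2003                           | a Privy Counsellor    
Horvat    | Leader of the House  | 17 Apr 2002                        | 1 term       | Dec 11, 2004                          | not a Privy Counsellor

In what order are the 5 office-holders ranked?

Dimitriou, Obi, Horvat, Novak, Sorensen

By date first returned to the chamber (earlier first): Dimitriou (27 Jan 2002); then Obi and Horvat (both 17 Apr 2002); then Novak (25 Mar 2007); then Sorensen (7 Jul 2008).
Obi and Horvat both have terms served 1 term, so the next rule applies.
Obi and Horvat are each Leader of the House, so the next rule applies.
Among Obi and Horvat, by date of appointment to current office (earlier first): Obi (Sep 8, 2003) before Horvat (Dec 11, 2004).
Full order: Dimitriou, Obi, Horvat, Novak, Sorensen.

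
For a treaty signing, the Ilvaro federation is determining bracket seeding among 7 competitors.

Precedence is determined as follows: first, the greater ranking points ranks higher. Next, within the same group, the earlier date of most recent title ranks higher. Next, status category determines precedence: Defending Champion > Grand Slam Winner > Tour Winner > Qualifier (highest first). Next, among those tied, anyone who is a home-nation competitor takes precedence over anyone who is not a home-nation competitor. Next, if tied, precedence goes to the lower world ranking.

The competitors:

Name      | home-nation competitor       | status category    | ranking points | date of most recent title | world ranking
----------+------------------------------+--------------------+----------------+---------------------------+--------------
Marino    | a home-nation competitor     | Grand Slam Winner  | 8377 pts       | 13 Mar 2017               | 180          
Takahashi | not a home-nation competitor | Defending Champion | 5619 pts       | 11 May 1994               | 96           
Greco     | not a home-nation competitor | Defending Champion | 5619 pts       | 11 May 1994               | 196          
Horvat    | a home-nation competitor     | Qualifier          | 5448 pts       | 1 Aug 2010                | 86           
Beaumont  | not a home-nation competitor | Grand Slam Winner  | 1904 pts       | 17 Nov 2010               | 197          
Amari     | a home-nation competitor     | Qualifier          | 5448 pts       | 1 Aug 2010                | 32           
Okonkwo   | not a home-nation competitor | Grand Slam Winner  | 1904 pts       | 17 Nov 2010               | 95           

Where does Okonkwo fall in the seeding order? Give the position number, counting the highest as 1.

6

By ranking points (higher first): Marino (8377 pts); then Takahashi and Greco (both 5619 pts); then Amari and Horvat (both 5448 pts); then Okonkwo and Beaumont (both 1904 pts).
Takahashi and Greco both have date of most recent title 11 May 1994, so the next rule applies.
Takahashi and Greco are each Defending Champion, so the next rule applies.
Takahashi and Greco are each not a home-nation competitor, so the next rule applies.
Among Takahashi and Greco, by world ranking (lower first): Takahashi (96) before Greco (196).
Amari and Horvat both have date of most recent title 1 Aug 2010, so the next rule applies.
Amari and Horvat are each Qualifier, so the next rule applies.
Amari and Horvat are each a home-nation competitor, so the next rule applies.
Among Amari and Horvat, by world ranking (lower first): Amari (32) before Horvat (86).
Okonkwo and Beaumont both have date of most recent title 17 Nov 2010, so the next rule applies.
Okonkwo and Beaumont are each Grand Slam Winner, so the next rule applies.
Okonkwo and Beaumont are each not a home-nation competitor, so the next rule applies.
Among Okonkwo and Beaumont, by world ranking (lower first): Okonkwo (95) before Beaumont (197).
Order: Marino, Takahashi, Greco, Amari, Horvat, Okonkwo, Beaumont. So position 6.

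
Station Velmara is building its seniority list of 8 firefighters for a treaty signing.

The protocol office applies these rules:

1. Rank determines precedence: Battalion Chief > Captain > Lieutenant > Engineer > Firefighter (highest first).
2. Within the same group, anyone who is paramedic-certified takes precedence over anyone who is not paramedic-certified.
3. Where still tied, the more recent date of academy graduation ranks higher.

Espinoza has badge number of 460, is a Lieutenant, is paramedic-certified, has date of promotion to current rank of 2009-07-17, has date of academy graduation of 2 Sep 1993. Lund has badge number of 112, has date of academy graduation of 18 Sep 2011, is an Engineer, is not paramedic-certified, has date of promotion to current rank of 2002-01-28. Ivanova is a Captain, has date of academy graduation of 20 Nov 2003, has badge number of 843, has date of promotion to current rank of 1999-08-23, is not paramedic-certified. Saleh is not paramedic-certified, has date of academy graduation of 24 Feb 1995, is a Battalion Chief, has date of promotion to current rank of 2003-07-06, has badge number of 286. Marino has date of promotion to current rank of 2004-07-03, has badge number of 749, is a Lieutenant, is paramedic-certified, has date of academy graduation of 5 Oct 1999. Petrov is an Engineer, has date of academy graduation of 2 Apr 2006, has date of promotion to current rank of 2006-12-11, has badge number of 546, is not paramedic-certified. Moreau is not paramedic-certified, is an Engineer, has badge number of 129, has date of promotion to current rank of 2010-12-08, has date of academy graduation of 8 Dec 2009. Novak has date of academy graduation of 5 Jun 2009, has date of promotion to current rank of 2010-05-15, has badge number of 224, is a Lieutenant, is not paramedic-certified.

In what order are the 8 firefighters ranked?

By rank: Saleh (Battalion Chief); then Ivanova (Captain); then Marino, Espinoza and Novak (Lieutenant); then Lund, Moreau and Petrov (Engineer).
Among Marino, Espinoza and Novak, paramedic-certified before not paramedic-certified: Marino and Espinoza (paramedic-certified) before Novak (not paramedic-certified).
Among Marino and Espinoza, by date of academy graduation (later first): Marino (5 Oct 1999) before Espinoza (2 Sep 1993).
Lund, Moreau and Petrov are each not paramedic-certified, so the next rule applies.
Among Lund, Moreau and Petrov, by date of academy graduation (later first): Lund (18 Sep 2011) before Moreau (8 Dec 2009) before Petrov (2 Apr 2006).
Full order: Saleh, Ivanova, Marino, Espinoza, Novak, Lund, Moreau, Petrov.

Saleh, Ivanova, Marino, Espinoza, Novak, Lund, Moreau, Petrov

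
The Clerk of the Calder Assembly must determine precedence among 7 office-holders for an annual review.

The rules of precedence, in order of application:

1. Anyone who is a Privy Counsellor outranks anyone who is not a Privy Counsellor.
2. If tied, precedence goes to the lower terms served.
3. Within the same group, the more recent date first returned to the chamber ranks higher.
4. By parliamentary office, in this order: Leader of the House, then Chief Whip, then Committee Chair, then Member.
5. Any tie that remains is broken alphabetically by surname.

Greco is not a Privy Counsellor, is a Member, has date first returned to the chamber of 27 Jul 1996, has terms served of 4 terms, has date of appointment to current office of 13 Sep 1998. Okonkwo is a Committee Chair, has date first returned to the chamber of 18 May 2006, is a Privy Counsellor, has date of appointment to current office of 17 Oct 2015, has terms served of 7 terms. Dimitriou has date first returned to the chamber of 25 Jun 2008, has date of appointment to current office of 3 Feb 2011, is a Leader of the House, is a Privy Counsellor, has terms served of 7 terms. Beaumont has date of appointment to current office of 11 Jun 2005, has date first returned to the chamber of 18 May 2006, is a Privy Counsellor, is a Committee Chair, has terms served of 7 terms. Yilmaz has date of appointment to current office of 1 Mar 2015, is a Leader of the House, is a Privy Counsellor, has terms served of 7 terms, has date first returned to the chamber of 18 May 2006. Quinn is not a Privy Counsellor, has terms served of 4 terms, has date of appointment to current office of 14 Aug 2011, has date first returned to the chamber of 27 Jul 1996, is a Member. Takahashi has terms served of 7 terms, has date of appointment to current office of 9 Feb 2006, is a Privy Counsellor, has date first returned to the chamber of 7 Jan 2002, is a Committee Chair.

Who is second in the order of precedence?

Yilmaz

By the first rule: Dimitriou, Yilmaz, Beaumont, Okonkwo and Takahashi (each a Privy Counsellor); then Greco and Quinn (both not a Privy Counsellor).
Dimitriou, Yilmaz, Beaumont, Okonkwo and Takahashi all have terms served 7 terms, so the next rule applies.
Among Dimitriou, Yilmaz, Beaumont, Okonkwo and Takahashi, by date first returned to the chamber (later first): Dimitriou (25 Jun 2008) before Yilmaz, Beaumont and Okonkwo (18 May 2006) before Takahashi (7 Jan 2002).
Among Yilmaz, Beaumont and Okonkwo, by parliamentary office: Yilmaz (Leader of the House) before Beaumont and Okonkwo (Committee Chair).
Among Beaumont and Okonkwo, alphabetically by surname: Beaumont before Okonkwo.
Greco and Quinn both have terms served 4 terms, so the next rule applies.
Greco and Quinn both have date first returned to the chamber 27 Jul 1996, so the next rule applies.
Greco and Quinn are each Member, so the next rule applies.
Among Greco and Quinn, alphabetically by surname: Greco before Quinn.
Order: Dimitriou, Yilmaz, Beaumont, Okonkwo, Takahashi, Greco, Quinn.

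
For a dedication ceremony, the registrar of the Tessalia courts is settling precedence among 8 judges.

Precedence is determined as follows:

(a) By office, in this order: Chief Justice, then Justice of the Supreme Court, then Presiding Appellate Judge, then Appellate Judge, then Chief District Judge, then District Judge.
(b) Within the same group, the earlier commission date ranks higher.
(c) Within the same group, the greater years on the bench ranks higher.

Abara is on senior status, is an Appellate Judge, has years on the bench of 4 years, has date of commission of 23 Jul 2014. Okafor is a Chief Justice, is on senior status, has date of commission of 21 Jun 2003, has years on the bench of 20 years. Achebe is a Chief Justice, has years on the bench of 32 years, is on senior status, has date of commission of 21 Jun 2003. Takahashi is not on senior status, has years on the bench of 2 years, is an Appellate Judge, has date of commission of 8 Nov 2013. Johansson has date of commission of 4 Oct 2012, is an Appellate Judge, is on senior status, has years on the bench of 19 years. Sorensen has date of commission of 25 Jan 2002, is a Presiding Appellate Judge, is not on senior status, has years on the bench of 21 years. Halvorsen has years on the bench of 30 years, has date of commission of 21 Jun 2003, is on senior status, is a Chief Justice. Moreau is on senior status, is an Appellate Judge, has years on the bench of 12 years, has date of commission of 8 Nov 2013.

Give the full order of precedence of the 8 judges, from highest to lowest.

Achebe, Halvorsen, Okafor, Sorensen, Johansson, Moreau, Takahashi, Abara

By office: Achebe, Halvorsen and Okafor (Chief Justice); then Sorensen (Presiding Appellate Judge); then Johansson, Moreau, Takahashi and Abara (Appellate Judge).
Achebe, Halvorsen and Okafor all have date of commission 21 Jun 2003, so the next rule applies.
Among Achebe, Halvorsen and Okafor, by years on the bench (higher first): Achebe (32 years) before Halvorsen (30 years) before Okafor (20 years).
Among Johansson, Moreau, Takahashi and Abara, by date of commission (earlier first): Johansson (4 Oct 2012) before Moreau and Takahashi (8 Nov 2013) before Abara (23 Jul 2014).
Among Moreau and Takahashi, by years on the bench (higher first): Moreau (12 years) before Takahashi (2 years).
Full order: Achebe, Halvorsen, Okafor, Sorensen, Johansson, Moreau, Takahashi, Abara.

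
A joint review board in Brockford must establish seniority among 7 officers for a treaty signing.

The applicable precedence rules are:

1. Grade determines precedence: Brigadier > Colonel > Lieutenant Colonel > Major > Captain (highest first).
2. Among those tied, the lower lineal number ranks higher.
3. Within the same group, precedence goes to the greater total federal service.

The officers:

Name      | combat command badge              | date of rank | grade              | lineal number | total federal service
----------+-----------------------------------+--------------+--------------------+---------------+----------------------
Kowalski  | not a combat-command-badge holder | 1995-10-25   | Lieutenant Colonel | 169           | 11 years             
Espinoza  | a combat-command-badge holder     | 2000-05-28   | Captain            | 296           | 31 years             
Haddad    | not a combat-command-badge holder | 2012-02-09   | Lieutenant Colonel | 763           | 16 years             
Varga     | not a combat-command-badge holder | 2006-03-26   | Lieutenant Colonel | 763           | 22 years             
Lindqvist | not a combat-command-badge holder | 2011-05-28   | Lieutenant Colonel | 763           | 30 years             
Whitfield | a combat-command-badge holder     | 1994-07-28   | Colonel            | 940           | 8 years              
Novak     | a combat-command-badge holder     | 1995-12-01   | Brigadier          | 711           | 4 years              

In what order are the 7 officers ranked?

Novak, Whitfield, Kowalski, Lindqvist, Varga, Haddad, Espinoza

By grade: Novak (Brigadier); then Whitfield (Colonel); then Kowalski, Lindqvist, Varga and Haddad (Lieutenant Colonel); then Espinoza (Captain).
Among Kowalski, Lindqvist, Varga and Haddad, by lineal number (lower first): Kowalski (169) before Lindqvist, Varga and Haddad (763).
Among Lindqvist, Varga and Haddad, by total federal service (higher first): Lindqvist (30 years) before Varga (22 years) before Haddad (16 years).
Full order: Novak, Whitfield, Kowalski, Lindqvist, Varga, Haddad, Espinoza.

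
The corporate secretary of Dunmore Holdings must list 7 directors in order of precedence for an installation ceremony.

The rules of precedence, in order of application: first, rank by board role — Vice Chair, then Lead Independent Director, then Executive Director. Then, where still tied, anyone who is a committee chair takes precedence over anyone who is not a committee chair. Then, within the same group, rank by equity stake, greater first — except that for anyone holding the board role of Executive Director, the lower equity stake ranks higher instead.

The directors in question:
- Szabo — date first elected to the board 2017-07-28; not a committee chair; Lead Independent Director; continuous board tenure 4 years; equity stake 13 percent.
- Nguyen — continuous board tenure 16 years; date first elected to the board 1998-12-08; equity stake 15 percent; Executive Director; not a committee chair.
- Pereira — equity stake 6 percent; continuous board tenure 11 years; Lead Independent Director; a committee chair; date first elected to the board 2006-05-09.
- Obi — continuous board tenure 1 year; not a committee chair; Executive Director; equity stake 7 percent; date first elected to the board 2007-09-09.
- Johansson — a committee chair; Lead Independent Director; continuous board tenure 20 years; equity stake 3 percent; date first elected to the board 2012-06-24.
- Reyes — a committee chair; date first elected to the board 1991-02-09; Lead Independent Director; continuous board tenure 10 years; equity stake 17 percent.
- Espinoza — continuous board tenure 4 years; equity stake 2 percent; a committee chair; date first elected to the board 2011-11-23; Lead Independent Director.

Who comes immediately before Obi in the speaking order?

By board role: Reyes, Pereira, Johansson, Espinoza and Szabo (Lead Independent Director); then Obi and Nguyen (Executive Director).
Among Reyes, Pereira, Johansson, Espinoza and Szabo, a committee chair before not a committee chair: Reyes, Pereira, Johansson and Espinoza (a committee chair) before Szabo (not a committee chair).
Among Reyes, Pereira, Johansson and Espinoza, by equity stake (higher first): Reyes (17 percent) before Pereira (6 percent) before Johansson (3 percent) before Espinoza (2 percent).
Obi and Nguyen are each not a committee chair, so the next rule applies.
Among Obi and Nguyen, by equity stake (lower first) (reversed rule for this group): Obi (7 percent) before Nguyen (15 percent).
Order: Reyes, Pereira, Johansson, Espinoza, Szabo, Obi, Nguyen.

Szabo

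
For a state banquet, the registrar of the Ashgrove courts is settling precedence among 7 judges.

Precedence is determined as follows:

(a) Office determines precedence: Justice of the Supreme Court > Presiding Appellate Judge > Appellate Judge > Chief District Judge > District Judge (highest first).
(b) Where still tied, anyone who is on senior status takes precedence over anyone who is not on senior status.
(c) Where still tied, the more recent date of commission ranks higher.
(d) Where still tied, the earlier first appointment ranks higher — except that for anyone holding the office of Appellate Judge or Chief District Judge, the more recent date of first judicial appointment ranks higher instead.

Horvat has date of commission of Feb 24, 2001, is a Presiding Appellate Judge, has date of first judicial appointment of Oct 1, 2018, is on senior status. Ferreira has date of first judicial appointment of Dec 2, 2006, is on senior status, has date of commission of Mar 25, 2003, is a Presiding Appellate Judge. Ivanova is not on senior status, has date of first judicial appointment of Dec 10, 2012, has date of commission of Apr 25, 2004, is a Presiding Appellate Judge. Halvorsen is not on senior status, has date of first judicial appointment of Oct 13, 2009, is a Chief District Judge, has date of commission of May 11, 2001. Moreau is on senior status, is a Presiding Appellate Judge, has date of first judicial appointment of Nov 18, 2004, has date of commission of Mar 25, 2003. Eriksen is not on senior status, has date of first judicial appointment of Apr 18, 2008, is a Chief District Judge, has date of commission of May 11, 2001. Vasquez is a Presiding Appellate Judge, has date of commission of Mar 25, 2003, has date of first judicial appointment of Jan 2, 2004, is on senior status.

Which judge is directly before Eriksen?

By office: Vasquez, Moreau, Ferreira, Horvat and Ivanova (Presiding Appellate Judge); then Halvorsen and Eriksen (Chief District Judge).
Among Vasquez, Moreau, Ferreira, Horvat and Ivanova, on senior status before not on senior status: Vasquez, Moreau, Ferreira and Horvat (on senior status) before Ivanova (not on senior status).
Among Vasquez, Moreau, Ferreira and Horvat, by date of commission (later first): Vasquez, Moreau and Ferreira (Mar 25, 2003) before Horvat (Feb 24, 2001).
Among Vasquez, Moreau and Ferreira, by date of first judicial appointment (earlier first): Vasquez (Jan 2, 2004) before Moreau (Nov 18, 2004) before Ferreira (Dec 2, 2006).
Halvorsen and Eriksen are each not on senior status, so the next rule applies.
Halvorsen and Eriksen both have date of commission May 11, 2001, so the next rule applies.
Among Halvorsen and Eriksen, by date of first judicial appointment (later first) (reversed rule for this group): Halvorsen (Oct 13, 2009) before Eriksen (Apr 18, 2008).
Order: Vasquez, Moreau, Ferreira, Horvat, Ivanova, Halvorsen, Eriksen.

Halvorsen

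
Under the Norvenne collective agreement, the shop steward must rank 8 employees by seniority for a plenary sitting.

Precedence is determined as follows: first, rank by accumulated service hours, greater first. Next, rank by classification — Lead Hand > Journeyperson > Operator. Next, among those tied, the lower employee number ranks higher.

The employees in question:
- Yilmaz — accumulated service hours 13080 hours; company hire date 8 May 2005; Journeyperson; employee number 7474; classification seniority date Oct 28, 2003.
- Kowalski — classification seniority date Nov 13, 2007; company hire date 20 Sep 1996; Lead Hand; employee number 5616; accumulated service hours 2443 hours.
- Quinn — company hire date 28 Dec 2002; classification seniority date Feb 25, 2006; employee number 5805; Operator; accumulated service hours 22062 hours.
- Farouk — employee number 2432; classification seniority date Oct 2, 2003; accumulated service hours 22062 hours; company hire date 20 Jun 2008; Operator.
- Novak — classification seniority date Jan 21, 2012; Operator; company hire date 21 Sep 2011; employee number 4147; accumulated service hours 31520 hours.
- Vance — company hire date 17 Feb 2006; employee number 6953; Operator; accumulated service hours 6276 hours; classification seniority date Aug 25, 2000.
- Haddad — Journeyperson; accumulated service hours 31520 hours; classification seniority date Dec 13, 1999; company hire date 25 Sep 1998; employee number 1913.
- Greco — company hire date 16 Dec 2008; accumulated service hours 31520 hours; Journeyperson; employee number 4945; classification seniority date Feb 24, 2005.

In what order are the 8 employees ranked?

By accumulated service hours (higher first): Haddad, Greco and Novak (each 31520 hours); then Farouk and Quinn (both 22062 hours); then Yilmaz (13080 hours); then Vance (6276 hours); then Kowalski (2443 hours).
Among Haddad, Greco and Novak, by classification: Haddad and Greco (Journeyperson) before Novak (Operator).
Among Haddad and Greco, by employee number (lower first): Haddad (1913) before Greco (4945).
Farouk and Quinn are each Operator, so the next rule applies.
Among Farouk and Quinn, by employee number (lower first): Farouk (2432) before Quinn (5805).
Full order: Haddad, Greco, Novak, Farouk, Quinn, Yilmaz, Vance, Kowalski.

Haddad, Greco, Novak, Farouk, Quinn, Yilmaz, Vance, Kowalski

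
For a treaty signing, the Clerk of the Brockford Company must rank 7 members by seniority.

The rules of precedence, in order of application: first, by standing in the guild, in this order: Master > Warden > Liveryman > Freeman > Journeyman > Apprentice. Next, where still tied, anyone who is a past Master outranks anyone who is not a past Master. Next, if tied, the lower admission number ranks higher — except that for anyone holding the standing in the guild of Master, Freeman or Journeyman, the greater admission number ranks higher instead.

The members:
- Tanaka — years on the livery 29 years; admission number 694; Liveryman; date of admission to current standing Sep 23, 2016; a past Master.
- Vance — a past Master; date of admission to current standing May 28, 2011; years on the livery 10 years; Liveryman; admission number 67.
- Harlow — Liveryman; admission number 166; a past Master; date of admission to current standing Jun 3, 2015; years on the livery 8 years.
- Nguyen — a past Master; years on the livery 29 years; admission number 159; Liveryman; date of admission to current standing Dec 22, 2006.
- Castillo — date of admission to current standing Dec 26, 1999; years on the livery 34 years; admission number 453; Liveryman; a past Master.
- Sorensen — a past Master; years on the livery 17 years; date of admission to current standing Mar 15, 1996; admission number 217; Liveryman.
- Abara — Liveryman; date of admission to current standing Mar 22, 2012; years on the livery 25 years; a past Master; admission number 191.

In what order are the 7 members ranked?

By standing in the guild: Vance, Nguyen, Harlow, Abara, Sorensen, Castillo and Tanaka (Liveryman).
Vance, Nguyen, Harlow, Abara, Sorensen, Castillo and Tanaka are each a past Master, so the next rule applies.
Among Vance, Nguyen, Harlow, Abara, Sorensen, Castillo and Tanaka, by admission number (lower first): Vance (67) before Nguyen (159) before Harlow (166) before Abara (191) before Sorensen (217) before Castillo (453) before Tanaka (694).
Full order: Vance, Nguyen, Harlow, Abara, Sorensen, Castillo, Tanaka.

Vance, Nguyen, Harlow, Abara, Sorensen, Castillo, Tanaka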